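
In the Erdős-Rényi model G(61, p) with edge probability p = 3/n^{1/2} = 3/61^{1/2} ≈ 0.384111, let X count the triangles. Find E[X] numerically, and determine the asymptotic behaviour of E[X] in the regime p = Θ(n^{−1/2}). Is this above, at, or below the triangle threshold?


Number of potential triangles: C(61, 3) = 35990.
Each occurs with probability p³ ≈ (0.384111)³ ≈ 5.66720616e-02.
By linearity: E[X] = C(61, 3)·p³ ≈ 35990 · 5.66720616e-02 ≈ 2039.627497.
Since α = 1/2 < 1, p = c/n^{1/2} ≫ 1/n is above the triangle threshold p ~ 1/n. Asymptotically E[X] ~ (c³/6)·n^{3(1−α)} = (3³/6)·n^{1.5} → ∞; triangles are abundant w.h.p.

E[X] ≈ 2039.627497; in regime p = Θ(1/n^{1/2}) E[X] diverges (above the triangle threshold p ~ 1/n).


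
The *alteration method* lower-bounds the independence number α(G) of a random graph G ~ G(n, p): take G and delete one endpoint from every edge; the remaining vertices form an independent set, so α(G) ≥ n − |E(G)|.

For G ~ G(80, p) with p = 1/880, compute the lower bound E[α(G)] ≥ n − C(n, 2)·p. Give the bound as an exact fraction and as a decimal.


E[|E(G)|] = C(80, 2)·p = 3160 · (1/880) = 79/22.
E[α(G)] ≥ n − E[|E(G)|] = 80 − 79/22 = 1681/22.
Numerically: ≈ 76.4091.
(This is only a lower bound; the true E[α(G)] may be larger.)

E[α(G)] ≥ 1681/22 ≈ 76.4091.


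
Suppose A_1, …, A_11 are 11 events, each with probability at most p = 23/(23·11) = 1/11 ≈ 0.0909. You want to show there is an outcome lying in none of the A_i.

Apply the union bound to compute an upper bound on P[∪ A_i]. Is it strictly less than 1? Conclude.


Union bound: P[∪_{i=1}^{11} A_i] ≤ Σ_i P[A_i] ≤ 11·p = 11·(1/11) = 1.
Numerically: 1 ≈ 1.0000.
Is 1 < 1? NO.
Since the bound 1 is ≥ 1, the union bound is uninformative here; it does NOT by itself certify existence.

11·p = 1 ≈ 1.0000; existence NOT certified by the union bound.


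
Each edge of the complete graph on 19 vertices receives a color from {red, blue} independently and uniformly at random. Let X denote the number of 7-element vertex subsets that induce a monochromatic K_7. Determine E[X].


Let X = Σ_S X_S over the C(19, 7) = 50388 subsets S of size 7, where X_S = 1 if the K_7 on S is monochromatic.
For a fixed S, the K_7 on S has C(7, 2) = 21 edges. P[all 21 edges red] = (1/2)^21, and likewise for blue, so P[monochromatic] = 2·(1/2)^21 = 2^{1 − 21} = 1/1048576.
By linearity: E[X] = C(19, 7) · 2^{1 − 21} = 50388 · 1/1048576 = 12597/262144.
Numerically: E[X] ≈ 0.0481.

E[X] = C(19,7)·2^(1−C(7,2)) = 12597/262144 ≈ 0.0481.


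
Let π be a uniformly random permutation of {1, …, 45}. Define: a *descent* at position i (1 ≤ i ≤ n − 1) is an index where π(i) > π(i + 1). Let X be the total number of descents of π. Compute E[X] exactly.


Write X = Σ X_I over i = 1, …, 44, with X_I the indicator of one descent.
There are 44 indicators.
For each fixed i, the pair (π(i), π(i+1)) is a uniformly random ordered pair of distinct values from {1, …, 45}; by symmetry P[π(i) > π(i+1)] = 1/2.
By linearity: E[X] = 44 · (1/2) = (45 − 1) · (1/2) = 22 ≈ 22.000.

E[X] = 22 = 22.000.


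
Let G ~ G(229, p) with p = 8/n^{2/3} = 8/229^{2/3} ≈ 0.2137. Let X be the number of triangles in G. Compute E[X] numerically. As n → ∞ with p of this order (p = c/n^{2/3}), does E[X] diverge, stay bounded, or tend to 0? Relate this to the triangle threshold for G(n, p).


Number of potential triangles: C(229, 3) = 1975354.
Each occurs with probability p³ ≈ (0.2137)³ ≈ 9.763353e-03.
By linearity: E[X] = C(229, 3)·p³ ≈ 1975354 · 9.763353e-03 ≈ 19286.0786.
Since α = 2/3 < 1, p = c/n^{2/3} ≫ 1/n is above the triangle threshold p ~ 1/n. Asymptotically E[X] ~ (c³/6)·n^{3(1−α)} = (8³/6)·n^{1} → ∞; triangles are abundant w.h.p.

E[X] ≈ 19286.0786; in regime p = Θ(1/n^{2/3}) E[X] diverges (above the triangle threshold p ~ 1/n).


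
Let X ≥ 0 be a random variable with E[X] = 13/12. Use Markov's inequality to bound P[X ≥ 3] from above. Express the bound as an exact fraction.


μ = E[X] = 13/12, a = 3.
Markov: P[X ≥ 3] ≤ μ/a = (13/12)/3 = 13/36.
Numerically: ≈ 0.361.
(Since a = 3 > μ = 1.083, the bound 13/36 is < 1 and informative.)

P[X ≥ 3] ≤ 13/36 ≈ 0.361.


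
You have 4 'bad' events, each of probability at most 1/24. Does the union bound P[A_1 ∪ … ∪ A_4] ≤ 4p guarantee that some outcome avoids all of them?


Union bound: P[∪_{i=1}^{4} A_i] ≤ Σ_i P[A_i] ≤ 4·p = 4·(1/24) = 1/6.
Numerically: 1/6 ≈ 0.166667.
Is 1/6 < 1? YES.
Since P[∪ A_i] ≤ 1/6 < 1, the complement has P[∩ A_i^c] ≥ 1 − 1/6 = 5/6 > 0, so some outcome avoids every A_i.

4·p = 1/6 ≈ 0.166667; existence CERTIFIED by the union bound.


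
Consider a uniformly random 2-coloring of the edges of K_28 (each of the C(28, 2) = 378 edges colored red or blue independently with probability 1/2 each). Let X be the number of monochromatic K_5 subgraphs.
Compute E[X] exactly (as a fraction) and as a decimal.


Let X = Σ_S X_S over the C(28, 5) = 98280 subsets S of size 5, where X_S = 1 if the K_5 on S is monochromatic.
For a fixed S, the K_5 on S has C(5, 2) = 10 edges. P[all 10 edges red] = (1/2)^10, and likewise for blue, so P[monochromatic] = 2·(1/2)^10 = 2^{1 − 10} = 1/512.
Summing: E[X] = C(28, 5) · 2^{1 − 10} = 98280 · 1/512 = 12285/64.
Numerically: E[X] ≈ 191.953125.

E[X] = C(28,5)·2^(1−C(5,2)) = 12285/64 ≈ 191.953125.


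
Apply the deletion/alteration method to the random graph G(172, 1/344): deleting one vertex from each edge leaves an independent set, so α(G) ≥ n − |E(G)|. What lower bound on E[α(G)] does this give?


E[|E(G)|] = C(172, 2)·p = 14706 · (1/344) = 171/4.
E[α(G)] ≥ n − E[|E(G)|] = 172 − 171/4 = 517/4.
Numerically: ≈ 129.25000.
(This is only a lower bound; the true E[α(G)] may be larger.)

E[α(G)] ≥ 517/4 ≈ 129.25000.


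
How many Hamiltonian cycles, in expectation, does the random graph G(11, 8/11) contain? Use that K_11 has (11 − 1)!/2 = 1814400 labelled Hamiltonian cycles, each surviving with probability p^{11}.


K_11 has (11 − 1)!/2 = 1814400 labelled Hamiltonian cycles.
For each such Hamiltonian cycle H, let X_H = 1 if all 11 edges of H are present in G. Then P[X_H = 1] = p^{11} = (8/11)^{11} = 8589934592/285311670611.
Summing the indicators: E[X] = Σ_H E[X_H] = 1814400 · p^{11} = 1814400 · 8589934592/285311670611 = 15585577323724800/285311670611.
Numerically: E[X] ≈ 5.46e+04.

E[X] = 1814400 · (8/11)^{11} = 15585577323724800/285311670611 ≈ 5.46e+04.


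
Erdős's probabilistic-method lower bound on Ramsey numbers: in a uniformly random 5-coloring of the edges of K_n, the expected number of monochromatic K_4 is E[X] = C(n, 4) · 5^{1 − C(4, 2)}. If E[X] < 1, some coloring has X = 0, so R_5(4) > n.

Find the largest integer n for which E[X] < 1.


We need C(n, 4) · 5^{1 − 6} < 1, i.e. C(n, 4) < 5^{6 − 1} = 3125.
Check values of n near the boundary:
  n = 17: C(17, 4) = 2380; 2380 < 3125? YES
  n = 18: C(18, 4) = 3060; 3060 < 3125? YES
  n = 19: C(19, 4) = 3876; 3876 < 3125? NO
  n = 20: C(20, 4) = 4845; 4845 < 3125? NO
The largest n with C(n, 4) < 3125 is n = 18 (where E[X] = 612/625 ≈ 0.979). Hence R_5(4) > 18, i.e. R_5(4) ≥ 19.

Largest n = 18; hence R_5(4) > 18.


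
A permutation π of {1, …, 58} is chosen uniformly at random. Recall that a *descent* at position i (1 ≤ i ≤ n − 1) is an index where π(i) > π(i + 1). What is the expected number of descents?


Write X = Σ X_I over i = 1, …, 57, with X_I the indicator of one descent.
There are 57 indicators.
For each fixed i, the pair (π(i), π(i+1)) is a uniformly random ordered pair of distinct values from {1, …, 58}; by symmetry P[π(i) > π(i+1)] = 1/2.
By linearity: E[X] = 57 · (1/2) = (58 − 1) · (1/2) = 57/2 ≈ 28.50000.

E[X] = 57/2 = 28.50000.


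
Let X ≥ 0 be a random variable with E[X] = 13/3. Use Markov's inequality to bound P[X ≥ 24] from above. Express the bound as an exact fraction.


μ = E[X] = 13/3, a = 24.
Markov: P[X ≥ 24] ≤ μ/a = (13/3)/24 = 13/72.
Numerically: ≈ 0.181.
(Since a = 24 > μ = 4.333, the bound 13/72 is < 1 and informative.)

P[X ≥ 24] ≤ 13/72 ≈ 0.181.


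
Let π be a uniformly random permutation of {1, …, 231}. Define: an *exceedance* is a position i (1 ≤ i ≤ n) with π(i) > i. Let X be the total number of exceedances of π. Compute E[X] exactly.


Write X = Σ_{i=1}^{231} X_i, where X_i = 1_{π(i) > i}.
For each fixed i, π(i) is uniform over {1, …, 231} (marginal of a uniform permutation), so P[π(i) > i] = (n − i)/n. Summing: Σ_{i=1}^{231} (n − i)/n = (0 + 1 + … + 230)/231 = 231(231 − 1)/(2·231) = (231 − 1)/2.
Hence E[X] = Σ_{i=1}^{231} (231 − i)/231 = 115 ≈ 115.000.

E[X] = 115 = 115.000.


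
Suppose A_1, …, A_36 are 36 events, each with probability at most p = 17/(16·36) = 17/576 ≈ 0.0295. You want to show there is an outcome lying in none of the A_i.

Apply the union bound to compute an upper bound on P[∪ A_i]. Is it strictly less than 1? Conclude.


Union bound: P[∪_{i=1}^{36} A_i] ≤ Σ_i P[A_i] ≤ 36·p = 36·(17/576) = 17/16.
Numerically: 17/16 ≈ 1.0625.
Is 17/16 < 1? NO.
Since the bound 17/16 is ≥ 1, the union bound is uninformative here; it does NOT by itself certify existence.

36·p = 17/16 ≈ 1.0625; existence NOT certified by the union bound.


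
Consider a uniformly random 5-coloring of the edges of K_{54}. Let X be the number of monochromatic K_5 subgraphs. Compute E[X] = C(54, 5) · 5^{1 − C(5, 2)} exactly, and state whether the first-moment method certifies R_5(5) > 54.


E[X] = C(54, 5) · 5^{1 − 10} = 3162510 · 5^{−9} = 3162510/1953125.
As a reduced fraction: E[X] = 632502/390625 ≈ 1.61921.
Is E[X] < 1? NO.
Since E[X] ≥ 1, the first-moment bound is inconclusive at n = 54; it does NOT by itself certify R_5(5) > 54.

E[X] = 632502/390625 ≈ 1.61921; E[X] ≥ 1; first-moment method inconclusive here.


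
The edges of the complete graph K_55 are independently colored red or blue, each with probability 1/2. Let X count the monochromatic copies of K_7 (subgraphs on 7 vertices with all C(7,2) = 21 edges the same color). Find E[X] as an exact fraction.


Let X = Σ_S X_S over the C(55, 7) = 202927725 subsets S of size 7, where X_S = 1 if the K_7 on S is monochromatic.
For a fixed S, the K_7 on S has C(7, 2) = 21 edges. P[all 21 edges red] = (1/2)^21, and likewise for blue, so P[monochromatic] = 2·(1/2)^21 = 2^{1 − 21} = 1/1048576.
Summing: E[X] = C(55, 7) · 2^{1 − 21} = 202927725 · 1/1048576 = 202927725/1048576.
Numerically: E[X] ≈ 193.52696.

E[X] = C(55,7)·2^(1−C(7,2)) = 202927725/1048576 ≈ 193.52696.


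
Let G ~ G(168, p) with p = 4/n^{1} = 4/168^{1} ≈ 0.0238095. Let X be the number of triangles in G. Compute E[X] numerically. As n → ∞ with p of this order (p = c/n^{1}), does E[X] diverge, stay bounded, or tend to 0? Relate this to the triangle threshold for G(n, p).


Number of potential triangles: C(168, 3) = 776216.
Each occurs with probability p³ ≈ (0.0238095)³ ≈ 1.34974625e-05.
By linearity: E[X] = C(168, 3)·p³ ≈ 776216 · 1.34974625e-05 ≈ 10.476946.
Here α = 1, so p = 4/n is exactly at the triangle threshold p ~ 1/n. Asymptotically E[X] → c³/6 = 4³/6 = 32/3 ≈ 10.666667, a bounded constant. In this regime the triangle count is asymptotically Poisson(c³/6).

E[X] ≈ 10.476946; in regime p = Θ(1/n^{1}) E[X] stays bounded (at the triangle threshold p ~ 1/n).


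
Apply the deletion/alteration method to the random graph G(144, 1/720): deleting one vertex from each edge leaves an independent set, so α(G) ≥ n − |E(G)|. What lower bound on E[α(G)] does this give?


E[|E(G)|] = C(144, 2)·p = 10296 · (1/720) = 143/10.
E[α(G)] ≥ n − E[|E(G)|] = 144 − 143/10 = 1297/10.
Numerically: ≈ 129.70000.
(This is only a lower bound; the true E[α(G)] may be larger.)

E[α(G)] ≥ 1297/10 ≈ 129.70000.


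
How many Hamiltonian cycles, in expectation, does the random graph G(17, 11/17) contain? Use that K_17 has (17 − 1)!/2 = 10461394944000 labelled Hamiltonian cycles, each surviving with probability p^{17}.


K_17 has (17 − 1)!/2 = 10461394944000 labelled Hamiltonian cycles.
For each such Hamiltonian cycle H, let X_H = 1 if all 17 edges of H are present in G. Then P[X_H = 1] = p^{17} = (11/17)^{17} = 505447028499293771/827240261886336764177.
By linearity: E[X] = Σ_H E[X_H] = 10461394944000 · p^{17} = 10461394944000 · 505447028499293771/827240261886336764177 = 5287680988402335763510093824000/827240261886336764177.
Numerically: E[X] ≈ 6.39e+09.

E[X] = 10461394944000 · (11/17)^{17} = 5287680988402335763510093824000/827240261886336764177 ≈ 6.39e+09.


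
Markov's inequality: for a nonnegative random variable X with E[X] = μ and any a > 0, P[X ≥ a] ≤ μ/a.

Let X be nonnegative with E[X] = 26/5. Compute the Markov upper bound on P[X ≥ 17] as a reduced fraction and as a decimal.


μ = E[X] = 26/5, a = 17.
Markov: P[X ≥ 17] ≤ μ/a = (26/5)/17 = 26/85.
Numerically: ≈ 0.306.
(Since a = 17 > μ = 5.200, the bound 26/85 is < 1 and informative.)

P[X ≥ 17] ≤ 26/85 ≈ 0.306.


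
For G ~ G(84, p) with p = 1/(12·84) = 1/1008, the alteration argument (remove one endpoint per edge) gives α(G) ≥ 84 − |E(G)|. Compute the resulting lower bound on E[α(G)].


E[|E(G)|] = C(84, 2)·p = 3486 · (1/1008) = 83/24.
E[α(G)] ≥ n − E[|E(G)|] = 84 − 83/24 = 1933/24.
Numerically: ≈ 80.542.
(This is only a lower bound; the true E[α(G)] may be larger.)

E[α(G)] ≥ 1933/24 ≈ 80.542.


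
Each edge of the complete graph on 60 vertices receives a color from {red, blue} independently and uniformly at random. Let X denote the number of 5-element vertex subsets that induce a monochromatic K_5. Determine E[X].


Let X = Σ_S X_S over the C(60, 5) = 5461512 subsets S of size 5, where X_S = 1 if the K_5 on S is monochromatic.
For a fixed S, the K_5 on S has C(5, 2) = 10 edges. P[all 10 edges red] = (1/2)^10, and likewise for blue, so P[monochromatic] = 2·(1/2)^10 = 2^{1 − 10} = 1/512.
Summing: E[X] = C(60, 5) · 2^{1 − 10} = 5461512 · 1/512 = 682689/64.
Numerically: E[X] ≈ 10667.015625.

E[X] = C(60,5)·2^(1−C(5,2)) = 682689/64 ≈ 10667.015625.


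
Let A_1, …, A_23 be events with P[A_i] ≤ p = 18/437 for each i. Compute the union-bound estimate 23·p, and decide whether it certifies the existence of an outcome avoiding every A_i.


Union bound: P[∪_{i=1}^{23} A_i] ≤ Σ_i P[A_i] ≤ 23·p = 23·(18/437) = 18/19.
Numerically: 18/19 ≈ 0.947368.
Is 18/19 < 1? YES.
Since P[∪ A_i] ≤ 18/19 < 1, the complement has P[∩ A_i^c] ≥ 1 − 18/19 = 1/19 > 0, so some outcome avoids every A_i.

23·p = 18/19 ≈ 0.947368; existence CERTIFIED by the union bound.


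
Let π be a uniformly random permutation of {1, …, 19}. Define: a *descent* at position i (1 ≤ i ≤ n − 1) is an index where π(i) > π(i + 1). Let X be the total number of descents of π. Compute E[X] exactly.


Write X = Σ X_I over i = 1, …, 18, with X_I the indicator of one descent.
There are 18 indicators.
For each fixed i, the pair (π(i), π(i+1)) is a uniformly random ordered pair of distinct values from {1, …, 19}; by symmetry P[π(i) > π(i+1)] = 1/2.
By linearity: E[X] = 18 · (1/2) = (19 − 1) · (1/2) = 9 ≈ 9.0000.

E[X] = 9 = 9.0000.


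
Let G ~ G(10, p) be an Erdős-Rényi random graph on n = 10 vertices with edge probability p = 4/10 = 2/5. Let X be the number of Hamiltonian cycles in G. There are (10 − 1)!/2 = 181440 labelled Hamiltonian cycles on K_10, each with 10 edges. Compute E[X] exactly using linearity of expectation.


K_10 has (10 − 1)!/2 = 181440 labelled Hamiltonian cycles.
For each such Hamiltonian cycle H, let X_H = 1 if all 10 edges of H are present in G. Then P[X_H = 1] = p^{10} = (2/5)^{10} = 1024/9765625.
By linearity of expectation: E[X] = Σ_H E[X_H] = 181440 · p^{10} = 181440 · 1024/9765625 = 37158912/1953125.
Numerically: E[X] ≈ 19.

E[X] = 181440 · (2/5)^{10} = 37158912/1953125 ≈ 19.


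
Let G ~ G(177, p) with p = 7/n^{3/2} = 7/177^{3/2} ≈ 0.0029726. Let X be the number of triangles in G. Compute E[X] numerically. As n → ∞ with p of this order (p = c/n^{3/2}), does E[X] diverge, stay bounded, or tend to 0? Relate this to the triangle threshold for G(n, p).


Number of potential triangles: C(177, 3) = 908600.
Each occurs with probability p³ ≈ (0.0029726)³ ≈ 2.6267239e-08.
By linearity: E[X] = C(177, 3)·p³ ≈ 908600 · 2.6267239e-08 ≈ 0.02387.
Since α = 3/2 > 1, p = c/n^{3/2} = o(1/n) is below the triangle threshold p ~ 1/n. Asymptotically E[X] ~ (c³/6)·n^{3(1−α)} = (7³/6)·n^{-1.5} → 0, so by Markov's inequality G has no triangles w.h.p.

E[X] ≈ 0.02387; in regime p = Θ(1/n^{3/2}) E[X] tends to 0 (below the triangle threshold p ~ 1/n).


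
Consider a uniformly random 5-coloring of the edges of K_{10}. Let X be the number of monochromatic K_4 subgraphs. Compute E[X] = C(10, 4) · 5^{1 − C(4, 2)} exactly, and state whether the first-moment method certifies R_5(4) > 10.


E[X] = C(10, 4) · 5^{1 − 6} = 210 · 5^{−5} = 210/3125.
As a reduced fraction: E[X] = 42/625 ≈ 0.0672.
Is E[X] < 1? YES.
Since E[X] < 1, there exists a 5-coloring of K_{10} with no monochromatic K_4; hence R_5(4) > 10.

E[X] = 42/625 ≈ 0.0672; E[X] < 1, so R_5(4) > 10.


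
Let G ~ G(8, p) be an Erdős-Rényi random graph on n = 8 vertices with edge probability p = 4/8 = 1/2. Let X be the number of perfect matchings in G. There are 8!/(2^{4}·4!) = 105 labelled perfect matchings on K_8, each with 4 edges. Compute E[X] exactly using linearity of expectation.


K_8 has 8!/(2^{4}·4!) = 105 labelled perfect matchings.
For each such perfect matching H, let X_H = 1 if all 4 edges of H are present in G. Then P[X_H = 1] = p^{4} = (1/2)^{4} = 1/16.
By linearity: E[X] = Σ_H E[X_H] = 105 · p^{4} = 105 · 1/16 = 105/16.
Numerically: E[X] ≈ 6.5625.

E[X] = 105 · (1/2)^{4} = 105/16 ≈ 6.5625.


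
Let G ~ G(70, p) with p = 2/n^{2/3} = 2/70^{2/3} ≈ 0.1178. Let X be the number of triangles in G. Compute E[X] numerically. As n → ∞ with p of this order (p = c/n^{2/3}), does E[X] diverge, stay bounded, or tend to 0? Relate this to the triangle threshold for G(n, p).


Number of potential triangles: C(70, 3) = 54740.
Each occurs with probability p³ ≈ (0.1178)³ ≈ 1.632653e-03.
By linearity: E[X] = C(70, 3)·p³ ≈ 54740 · 1.632653e-03 ≈ 89.3714.
Since α = 2/3 < 1, p = c/n^{2/3} ≫ 1/n is above the triangle threshold p ~ 1/n. Asymptotically E[X] ~ (c³/6)·n^{3(1−α)} = (2³/6)·n^{1} → ∞; triangles are abundant w.h.p.

E[X] ≈ 89.3714; in regime p = Θ(1/n^{2/3}) E[X] diverges (above the triangle threshold p ~ 1/n).


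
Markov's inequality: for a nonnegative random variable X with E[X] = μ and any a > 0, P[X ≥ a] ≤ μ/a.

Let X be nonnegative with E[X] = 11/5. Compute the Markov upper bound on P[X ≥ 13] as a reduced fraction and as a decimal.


μ = E[X] = 11/5, a = 13.
Markov: P[X ≥ 13] ≤ μ/a = (11/5)/13 = 11/65.
Numerically: ≈ 0.169231.
(Since a = 13 > μ = 2.200000, the bound 11/65 is < 1 and informative.)

P[X ≥ 13] ≤ 11/65 ≈ 0.169231.


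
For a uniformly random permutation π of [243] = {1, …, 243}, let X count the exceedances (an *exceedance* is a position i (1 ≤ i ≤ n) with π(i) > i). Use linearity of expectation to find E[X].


Write X = Σ_{i=1}^{243} X_i, where X_i = 1_{π(i) > i}.
For each fixed i, π(i) is uniform over {1, …, 243} (marginal of a uniform permutation), so P[π(i) > i] = (n − i)/n. Summing: Σ_{i=1}^{243} (n − i)/n = (0 + 1 + … + 242)/243 = 243(243 − 1)/(2·243) = (243 − 1)/2.
Hence E[X] = Σ_{i=1}^{243} (243 − i)/243 = 121 ≈ 121.000.

E[X] = 121 = 121.000.


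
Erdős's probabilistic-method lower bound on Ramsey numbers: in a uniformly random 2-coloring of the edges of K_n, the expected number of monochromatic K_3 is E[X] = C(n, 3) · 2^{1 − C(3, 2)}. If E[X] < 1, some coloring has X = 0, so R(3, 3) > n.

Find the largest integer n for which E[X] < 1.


We need C(n, 3) · 2^{1 − 3} < 1, i.e. C(n, 3) < 2^{3 − 1} = 4.
Check values of n near the boundary:
  n = 3: C(3, 3) = 1; 1 < 4? YES
  n = 4: C(4, 3) = 4; 4 < 4? NO
  n = 5: C(5, 3) = 10; 10 < 4? NO
The largest n with C(n, 3) < 4 is n = 3 (where E[X] = 1/4 ≈ 0.250000). Hence R(3, 3) > 3, i.e. R(3, 3) ≥ 4.

Largest n = 3; hence R(3, 3) > 3.


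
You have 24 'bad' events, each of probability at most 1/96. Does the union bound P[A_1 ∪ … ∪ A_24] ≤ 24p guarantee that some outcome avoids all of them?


Union bound: P[∪_{i=1}^{24} A_i] ≤ Σ_i P[A_i] ≤ 24·p = 24·(1/96) = 1/4.
Numerically: 1/4 ≈ 0.25000.
Is 1/4 < 1? YES.
Since P[∪ A_i] ≤ 1/4 < 1, the complement has P[∩ A_i^c] ≥ 1 − 1/4 = 3/4 > 0, so some outcome avoids every A_i.

24·p = 1/4 ≈ 0.25000; existence CERTIFIED by the union bound.


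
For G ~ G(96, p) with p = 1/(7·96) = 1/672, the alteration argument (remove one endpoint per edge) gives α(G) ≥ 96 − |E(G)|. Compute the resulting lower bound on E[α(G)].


E[|E(G)|] = C(96, 2)·p = 4560 · (1/672) = 95/14.
E[α(G)] ≥ n − E[|E(G)|] = 96 − 95/14 = 1249/14.
Numerically: ≈ 89.214286.
(This is only a lower bound; the true E[α(G)] may be larger.)

E[α(G)] ≥ 1249/14 ≈ 89.214286.


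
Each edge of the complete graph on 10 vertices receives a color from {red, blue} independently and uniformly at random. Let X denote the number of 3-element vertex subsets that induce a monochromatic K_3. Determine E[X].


Let X = Σ_S X_S over the C(10, 3) = 120 subsets S of size 3, where X_S = 1 if the K_3 on S is monochromatic.
For a fixed S, the K_3 on S has C(3, 2) = 3 edges. P[all 3 edges red] = (1/2)^3, and likewise for blue, so P[monochromatic] = 2·(1/2)^3 = 2^{1 − 3} = 1/4.
By linearity: E[X] = C(10, 3) · 2^{1 − 3} = 120 · 1/4 = 30.
Numerically: E[X] ≈ 30.000.

E[X] = C(10,3)·2^(1−C(3,2)) = 30 ≈ 30.000.


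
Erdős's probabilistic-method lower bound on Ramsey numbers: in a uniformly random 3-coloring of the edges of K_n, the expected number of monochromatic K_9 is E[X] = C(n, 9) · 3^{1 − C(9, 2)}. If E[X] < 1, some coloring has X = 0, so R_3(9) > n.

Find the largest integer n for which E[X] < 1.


We need C(n, 9) · 3^{1 − 36} < 1, i.e. C(n, 9) < 3^{36 − 1} = 50031545098999707.
Check values of n near the boundary:
  n = 295: C(295, 9) = 41221140106119260; 41221140106119260 < 50031545098999707? YES
  n = 296: C(296, 9) = 42513789098994080; 42513789098994080 < 50031545098999707? YES
  n = 297: C(297, 9) = 43842345008337645; 43842345008337645 < 50031545098999707? YES
  n = 298: C(298, 9) = 45207677551849890; 45207677551849890 < 50031545098999707? YES
  n = 299: C(299, 9) = 46610674441390059; 46610674441390059 < 50031545098999707? YES
  n = 300: C(300, 9) = 48052241692154700; 48052241692154700 < 50031545098999707? YES
  n = 301: C(301, 9) = 49533303936090975; 49533303936090975 < 50031545098999707? YES
  n = 302: C(302, 9) = 51054804739588650; 51054804739588650 < 50031545098999707? NO
  n = 303: C(303, 9) = 52617706925494425; 52617706925494425 < 50031545098999707? NO
The largest n with C(n, 9) < 50031545098999707 is n = 301 (where E[X] = 16511101312030325/16677181699666569 ≈ 0.990). Hence R_3(9) > 301, i.e. R_3(9) ≥ 302.

Largest n = 301; hence R_3(9) > 301.


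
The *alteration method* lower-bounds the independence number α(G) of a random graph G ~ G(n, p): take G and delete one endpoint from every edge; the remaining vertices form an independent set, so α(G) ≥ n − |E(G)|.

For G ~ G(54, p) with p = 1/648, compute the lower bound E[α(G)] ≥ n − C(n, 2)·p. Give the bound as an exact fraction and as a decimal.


E[|E(G)|] = C(54, 2)·p = 1431 · (1/648) = 53/24.
E[α(G)] ≥ n − E[|E(G)|] = 54 − 53/24 = 1243/24.
Numerically: ≈ 51.792.
(This is only a lower bound; the true E[α(G)] may be larger.)

E[α(G)] ≥ 1243/24 ≈ 51.792.


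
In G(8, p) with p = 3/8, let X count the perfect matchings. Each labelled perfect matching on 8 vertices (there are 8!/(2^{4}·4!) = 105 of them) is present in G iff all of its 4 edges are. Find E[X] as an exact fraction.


K_8 has 8!/(2^{4}·4!) = 105 labelled perfect matchings.
For each such perfect matching H, let X_H = 1 if all 4 edges of H are present in G. Then P[X_H = 1] = p^{4} = (3/8)^{4} = 81/4096.
By linearity: E[X] = Σ_H E[X_H] = 105 · p^{4} = 105 · 81/4096 = 8505/4096.
Numerically: E[X] ≈ 2.07642.

E[X] = 105 · (3/8)^{4} = 8505/4096 ≈ 2.07642.


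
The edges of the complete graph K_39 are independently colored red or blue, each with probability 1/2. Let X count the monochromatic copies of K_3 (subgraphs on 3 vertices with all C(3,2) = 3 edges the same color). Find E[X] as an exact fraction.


Let X = Σ_S X_S over the C(39, 3) = 9139 subsets S of size 3, where X_S = 1 if the K_3 on S is monochromatic.
For a fixed S, the K_3 on S has C(3, 2) = 3 edges. P[all 3 edges red] = (1/2)^3, and likewise for blue, so P[monochromatic] = 2·(1/2)^3 = 2^{1 − 3} = 1/4.
Summing: E[X] = C(39, 3) · 2^{1 − 3} = 9139 · 1/4 = 9139/4.
Numerically: E[X] ≈ 2284.7500.

E[X] = C(39,3)·2^(1−C(3,2)) = 9139/4 ≈ 2284.7500.


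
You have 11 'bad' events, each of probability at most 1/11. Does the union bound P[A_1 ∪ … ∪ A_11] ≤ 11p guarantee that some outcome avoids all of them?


Union bound: P[∪_{i=1}^{11} A_i] ≤ Σ_i P[A_i] ≤ 11·p = 11·(1/11) = 1.
Numerically: 1 ≈ 1.000.
Is 1 < 1? NO.
Since the bound 1 is ≥ 1, the union bound is uninformative here; it does NOT by itself certify existence.

11·p = 1 ≈ 1.000; existence NOT certified by the union bound.


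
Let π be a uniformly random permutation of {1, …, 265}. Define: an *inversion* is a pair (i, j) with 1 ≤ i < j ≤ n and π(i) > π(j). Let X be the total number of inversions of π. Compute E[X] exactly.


Write X = Σ X_I over the C(265, 2) = 34980 pairs i < j, with X_I the indicator of one inversion.
There are 34980 indicators.
For each fixed pair i < j, the values π(i) and π(j) are two distinct elements of {1, …, 265} in uniformly random order; by symmetry P[π(i) > π(j)] = 1/2.
By linearity: E[X] = 34980 · (1/2) = C(265, 2) · (1/2) = 34980/2 = 17490 ≈ 17490.00000.

E[X] = 17490 = 17490.00000.


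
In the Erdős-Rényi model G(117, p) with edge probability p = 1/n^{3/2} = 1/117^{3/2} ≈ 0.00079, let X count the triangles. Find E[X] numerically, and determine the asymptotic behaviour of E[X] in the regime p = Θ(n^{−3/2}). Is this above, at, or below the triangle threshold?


Number of potential triangles: C(117, 3) = 260130.
Each occurs with probability p³ ≈ (0.00079)³ ≈ 4.93360e-10.
By linearity: E[X] = C(117, 3)·p³ ≈ 260130 · 4.93360e-10 ≈ 0.000.
Since α = 3/2 > 1, p = c/n^{3/2} = o(1/n) is below the triangle threshold p ~ 1/n. Asymptotically E[X] ~ (c³/6)·n^{3(1−α)} = (1³/6)·n^{-1.5} → 0, so by Markov's inequality G has no triangles w.h.p.

E[X] ≈ 0.000; in regime p = Θ(1/n^{3/2}) E[X] tends to 0 (below the triangle threshold p ~ 1/n).


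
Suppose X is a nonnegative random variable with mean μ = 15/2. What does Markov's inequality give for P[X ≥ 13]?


μ = E[X] = 15/2, a = 13.
Markov: P[X ≥ 13] ≤ μ/a = (15/2)/13 = 15/26.
Numerically: ≈ 0.5769.
(Since a = 13 > μ = 7.5000, the bound 15/26 is < 1 and informative.)

P[X ≥ 13] ≤ 15/26 ≈ 0.5769.


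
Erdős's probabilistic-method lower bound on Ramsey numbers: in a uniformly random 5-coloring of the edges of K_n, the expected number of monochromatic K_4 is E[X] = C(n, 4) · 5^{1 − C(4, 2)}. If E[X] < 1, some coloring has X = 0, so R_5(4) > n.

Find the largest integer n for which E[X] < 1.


We need C(n, 4) · 5^{1 − 6} < 1, i.e. C(n, 4) < 5^{6 − 1} = 3125.
Check values of n near the boundary:
  n = 16: C(16, 4) = 1820; 1820 < 3125? YES
  n = 17: C(17, 4) = 2380; 2380 < 3125? YES
  n = 18: C(18, 4) = 3060; 3060 < 3125? YES
  n = 19: C(19, 4) = 3876; 3876 < 3125? NO
The largest n with C(n, 4) < 3125 is n = 18 (where E[X] = 612/625 ≈ 0.97920). Hence R_5(4) > 18, i.e. R_5(4) ≥ 19.

Largest n = 18; hence R_5(4) > 18.


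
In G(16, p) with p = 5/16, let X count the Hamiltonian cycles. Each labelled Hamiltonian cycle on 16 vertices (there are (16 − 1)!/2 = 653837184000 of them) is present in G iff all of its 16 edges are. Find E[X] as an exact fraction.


K_16 has (16 − 1)!/2 = 653837184000 labelled Hamiltonian cycles.
For each such Hamiltonian cycle H, let X_H = 1 if all 16 edges of H are present in G. Then P[X_H = 1] = p^{16} = (5/16)^{16} = 152587890625/18446744073709551616.
By linearity of expectation: E[X] = Σ_H E[X_H] = 653837184000 · p^{16} = 653837184000 · 152587890625/18446744073709551616 = 97429332733154296875/18014398509481984.
Numerically: E[X] ≈ 5408.41.

E[X] = 653837184000 · (5/16)^{16} = 97429332733154296875/18014398509481984 ≈ 5408.41.


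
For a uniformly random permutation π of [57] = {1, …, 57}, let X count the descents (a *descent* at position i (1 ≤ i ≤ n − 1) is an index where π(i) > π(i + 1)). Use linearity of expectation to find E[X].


Write X = Σ X_I over i = 1, …, 56, with X_I the indicator of one descent.
There are 56 indicators.
For each fixed i, the pair (π(i), π(i+1)) is a uniformly random ordered pair of distinct values from {1, …, 57}; by symmetry P[π(i) > π(i+1)] = 1/2.
By linearity: E[X] = 56 · (1/2) = (57 − 1) · (1/2) = 28 ≈ 28.0000.

E[X] = 28 = 28.0000.


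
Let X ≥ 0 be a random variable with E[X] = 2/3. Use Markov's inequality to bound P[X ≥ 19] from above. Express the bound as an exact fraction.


μ = E[X] = 2/3, a = 19.
Markov: P[X ≥ 19] ≤ μ/a = (2/3)/19 = 2/57.
Numerically: ≈ 0.035.
(Since a = 19 > μ = 0.667, the bound 2/57 is < 1 and informative.)

P[X ≥ 19] ≤ 2/57 ≈ 0.035.


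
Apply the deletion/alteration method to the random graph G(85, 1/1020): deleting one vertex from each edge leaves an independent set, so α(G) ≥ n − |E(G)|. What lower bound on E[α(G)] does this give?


E[|E(G)|] = C(85, 2)·p = 3570 · (1/1020) = 7/2.
E[α(G)] ≥ n − E[|E(G)|] = 85 − 7/2 = 163/2.
Numerically: ≈ 81.5000.
(This is only a lower bound; the true E[α(G)] may be larger.)

E[α(G)] ≥ 163/2 ≈ 81.5000.


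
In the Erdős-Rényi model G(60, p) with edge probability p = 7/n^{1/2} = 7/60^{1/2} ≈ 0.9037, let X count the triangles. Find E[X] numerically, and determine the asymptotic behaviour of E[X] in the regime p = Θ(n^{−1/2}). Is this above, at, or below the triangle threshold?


Number of potential triangles: C(60, 3) = 34220.
Each occurs with probability p³ ≈ (0.9037)³ ≈ 7.380185e-01.
By linearity: E[X] = C(60, 3)·p³ ≈ 34220 · 7.380185e-01 ≈ 25254.9928.
Since α = 1/2 < 1, p = c/n^{1/2} ≫ 1/n is above the triangle threshold p ~ 1/n. Asymptotically E[X] ~ (c³/6)·n^{3(1−α)} = (7³/6)·n^{1.5} → ∞; triangles are abundant w.h.p.

E[X] ≈ 25254.9928; in regime p = Θ(1/n^{1/2}) E[X] diverges (above the triangle threshold p ~ 1/n).


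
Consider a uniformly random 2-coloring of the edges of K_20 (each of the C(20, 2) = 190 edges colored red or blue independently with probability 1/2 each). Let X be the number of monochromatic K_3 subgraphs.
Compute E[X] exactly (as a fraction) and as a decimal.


Let X = Σ_S X_S over the C(20, 3) = 1140 subsets S of size 3, where X_S = 1 if the K_3 on S is monochromatic.
For a fixed S, the K_3 on S has C(3, 2) = 3 edges. P[all 3 edges red] = (1/2)^3, and likewise for blue, so P[monochromatic] = 2·(1/2)^3 = 2^{1 − 3} = 1/4.
Summing: E[X] = C(20, 3) · 2^{1 − 3} = 1140 · 1/4 = 285.
Numerically: E[X] ≈ 285.000.

E[X] = C(20,3)·2^(1−C(3,2)) = 285 ≈ 285.000.


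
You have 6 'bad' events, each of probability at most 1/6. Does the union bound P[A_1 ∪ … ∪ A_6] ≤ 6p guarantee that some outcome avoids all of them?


Union bound: P[∪_{i=1}^{6} A_i] ≤ Σ_i P[A_i] ≤ 6·p = 6·(1/6) = 1.
Numerically: 1 ≈ 1.00000.
Is 1 < 1? NO.
Since the bound 1 is ≥ 1, the union bound is uninformative here; it does NOT by itself certify existence.

6·p = 1 ≈ 1.00000; existence NOT certified by the union bound.


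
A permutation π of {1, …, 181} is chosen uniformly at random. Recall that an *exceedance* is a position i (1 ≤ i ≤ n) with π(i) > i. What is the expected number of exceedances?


Write X = Σ_{i=1}^{181} X_i, where X_i = 1_{π(i) > i}.
For each fixed i, π(i) is uniform over {1, …, 181} (marginal of a uniform permutation), so P[π(i) > i] = (n − i)/n. Summing: Σ_{i=1}^{181} (n − i)/n = (0 + 1 + … + 180)/181 = 181(181 − 1)/(2·181) = (181 − 1)/2.
Hence E[X] = Σ_{i=1}^{181} (181 − i)/181 = 90 ≈ 90.000.

E[X] = 90 = 90.000.


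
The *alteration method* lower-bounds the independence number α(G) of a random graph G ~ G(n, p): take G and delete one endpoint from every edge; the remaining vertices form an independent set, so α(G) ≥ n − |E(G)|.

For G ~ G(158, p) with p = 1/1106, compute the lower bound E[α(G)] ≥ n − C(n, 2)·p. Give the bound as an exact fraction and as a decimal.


E[|E(G)|] = C(158, 2)·p = 12403 · (1/1106) = 157/14.
E[α(G)] ≥ n − E[|E(G)|] = 158 − 157/14 = 2055/14.
Numerically: ≈ 146.786.
(This is only a lower bound; the true E[α(G)] may be larger.)

E[α(G)] ≥ 2055/14 ≈ 146.786.


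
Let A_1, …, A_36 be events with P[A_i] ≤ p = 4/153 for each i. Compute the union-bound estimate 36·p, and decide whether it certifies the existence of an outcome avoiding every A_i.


Union bound: P[∪_{i=1}^{36} A_i] ≤ Σ_i P[A_i] ≤ 36·p = 36·(4/153) = 16/17.
Numerically: 16/17 ≈ 0.941176.
Is 16/17 < 1? YES.
Since P[∪ A_i] ≤ 16/17 < 1, the complement has P[∩ A_i^c] ≥ 1 − 16/17 = 1/17 > 0, so some outcome avoids every A_i.

36·p = 16/17 ≈ 0.941176; existence CERTIFIED by the union bound.


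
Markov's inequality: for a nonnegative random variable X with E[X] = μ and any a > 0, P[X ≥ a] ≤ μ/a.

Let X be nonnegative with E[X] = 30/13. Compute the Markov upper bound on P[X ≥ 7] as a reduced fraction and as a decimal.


μ = E[X] = 30/13, a = 7.
Markov: P[X ≥ 7] ≤ μ/a = (30/13)/7 = 30/91.
Numerically: ≈ 0.329670.
(Since a = 7 > μ = 2.307692, the bound 30/91 is < 1 and informative.)

P[X ≥ 7] ≤ 30/91 ≈ 0.329670.


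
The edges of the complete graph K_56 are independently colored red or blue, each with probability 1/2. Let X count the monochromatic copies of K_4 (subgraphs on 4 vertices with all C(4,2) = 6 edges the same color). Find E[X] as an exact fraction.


Let X = Σ_S X_S over the C(56, 4) = 367290 subsets S of size 4, where X_S = 1 if the K_4 on S is monochromatic.
For a fixed S, the K_4 on S has C(4, 2) = 6 edges. P[all 6 edges red] = (1/2)^6, and likewise for blue, so P[monochromatic] = 2·(1/2)^6 = 2^{1 − 6} = 1/32.
By linearity: E[X] = C(56, 4) · 2^{1 − 6} = 367290 · 1/32 = 183645/16.
Numerically: E[X] ≈ 11477.812500.

E[X] = C(56,4)·2^(1−C(4,2)) = 183645/16 ≈ 11477.812500.


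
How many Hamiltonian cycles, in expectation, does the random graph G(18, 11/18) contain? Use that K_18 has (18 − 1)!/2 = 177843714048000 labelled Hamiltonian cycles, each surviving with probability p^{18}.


K_18 has (18 − 1)!/2 = 177843714048000 labelled Hamiltonian cycles.
For each such Hamiltonian cycle H, let X_H = 1 if all 18 edges of H are present in G. Then P[X_H = 1] = p^{18} = (11/18)^{18} = 5559917313492231481/39346408075296537575424.
By linearity of expectation: E[X] = Σ_H E[X_H] = 177843714048000 · p^{18} = 177843714048000 · 5559917313492231481/39346408075296537575424 = 82786473808235140223154875/3294258113514384.
Numerically: E[X] ≈ 2.51e+10.

E[X] = 177843714048000 · (11/18)^{18} = 82786473808235140223154875/3294258113514384 ≈ 2.51e+10.


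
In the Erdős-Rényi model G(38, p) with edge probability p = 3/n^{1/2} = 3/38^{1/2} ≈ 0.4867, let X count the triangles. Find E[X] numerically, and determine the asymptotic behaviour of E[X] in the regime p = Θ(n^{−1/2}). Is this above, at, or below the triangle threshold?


Number of potential triangles: C(38, 3) = 8436.
Each occurs with probability p³ ≈ (0.4867)³ ≈ 1.152626e-01.
By linearity: E[X] = C(38, 3)·p³ ≈ 8436 · 1.152626e-01 ≈ 972.3552.
Since α = 1/2 < 1, p = c/n^{1/2} ≫ 1/n is above the triangle threshold p ~ 1/n. Asymptotically E[X] ~ (c³/6)·n^{3(1−α)} = (3³/6)·n^{1.5} → ∞; triangles are abundant w.h.p.

E[X] ≈ 972.3552; in regime p = Θ(1/n^{1/2}) E[X] diverges (above the triangle threshold p ~ 1/n).


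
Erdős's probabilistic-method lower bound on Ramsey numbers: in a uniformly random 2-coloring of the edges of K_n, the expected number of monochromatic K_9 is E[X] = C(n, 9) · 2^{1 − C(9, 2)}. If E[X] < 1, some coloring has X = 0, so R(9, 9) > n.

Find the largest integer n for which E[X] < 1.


We need C(n, 9) · 2^{1 − 36} < 1, i.e. C(n, 9) < 2^{36 − 1} = 34359738368.
Check values of n near the boundary:
  n = 60: C(60, 9) = 14783142660; 14783142660 < 34359738368? YES
  n = 61: C(61, 9) = 17341763505; 17341763505 < 34359738368? YES
  n = 62: C(62, 9) = 20286591270; 20286591270 < 34359738368? YES
  n = 63: C(63, 9) = 23667689815; 23667689815 < 34359738368? YES
  n = 64: C(64, 9) = 27540584512; 27540584512 < 34359738368? YES
  n = 65: C(65, 9) = 31966749880; 31966749880 < 34359738368? YES
  n = 66: C(66, 9) = 37014131440; 37014131440 < 34359738368? NO
  n = 67: C(67, 9) = 42757703560; 42757703560 < 34359738368? NO
  n = 68: C(68, 9) = 49280065120; 49280065120 < 34359738368? NO
The largest n with C(n, 9) < 34359738368 is n = 65 (where E[X] = 3995843735/4294967296 ≈ 0.930). Hence R(9, 9) > 65, i.e. R(9, 9) ≥ 66.

Largest n = 65; hence R(9, 9) > 65.


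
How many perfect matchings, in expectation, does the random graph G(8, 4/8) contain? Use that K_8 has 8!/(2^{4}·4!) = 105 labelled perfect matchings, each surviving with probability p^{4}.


K_8 has 8!/(2^{4}·4!) = 105 labelled perfect matchings.
For each such perfect matching H, let X_H = 1 if all 4 edges of H are present in G. Then P[X_H = 1] = p^{4} = (1/2)^{4} = 1/16.
Summing the indicators: E[X] = Σ_H E[X_H] = 105 · p^{4} = 105 · 1/16 = 105/16.
Numerically: E[X] ≈ 6.5625.

E[X] = 105 · (1/2)^{4} = 105/16 ≈ 6.5625.


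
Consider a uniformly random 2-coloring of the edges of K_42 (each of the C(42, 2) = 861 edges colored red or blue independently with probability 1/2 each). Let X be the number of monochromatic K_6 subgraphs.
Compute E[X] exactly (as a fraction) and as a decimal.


Let X = Σ_S X_S over the C(42, 6) = 5245786 subsets S of size 6, where X_S = 1 if the K_6 on S is monochromatic.
For a fixed S, the K_6 on S has C(6, 2) = 15 edges. P[all 15 edges red] = (1/2)^15, and likewise for blue, so P[monochromatic] = 2·(1/2)^15 = 2^{1 − 15} = 1/16384.
By linearity: E[X] = C(42, 6) · 2^{1 − 15} = 5245786 · 1/16384 = 2622893/8192.
Numerically: E[X] ≈ 320.1774.

E[X] = C(42,6)·2^(1−C(6,2)) = 2622893/8192 ≈ 320.1774.


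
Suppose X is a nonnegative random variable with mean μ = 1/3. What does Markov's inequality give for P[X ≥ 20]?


μ = E[X] = 1/3, a = 20.
Markov: P[X ≥ 20] ≤ μ/a = (1/3)/20 = 1/60.
Numerically: ≈ 0.017.
(Since a = 20 > μ = 0.333, the bound 1/60 is < 1 and informative.)

P[X ≥ 20] ≤ 1/60 ≈ 0.017.


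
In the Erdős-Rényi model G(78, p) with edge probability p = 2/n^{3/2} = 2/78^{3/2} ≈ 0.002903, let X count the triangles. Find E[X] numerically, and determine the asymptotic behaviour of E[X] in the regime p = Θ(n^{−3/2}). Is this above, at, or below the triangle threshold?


Number of potential triangles: C(78, 3) = 76076.
Each occurs with probability p³ ≈ (0.002903)³ ≈ 2.447171e-08.
By linearity: E[X] = C(78, 3)·p³ ≈ 76076 · 2.447171e-08 ≈ 0.0019.
Since α = 3/2 > 1, p = c/n^{3/2} = o(1/n) is below the triangle threshold p ~ 1/n. Asymptotically E[X] ~ (c³/6)·n^{3(1−α)} = (2³/6)·n^{-1.5} → 0, so by Markov's inequality G has no triangles w.h.p.

E[X] ≈ 0.0019; in regime p = Θ(1/n^{3/2}) E[X] tends to 0 (below the triangle threshold p ~ 1/n).
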